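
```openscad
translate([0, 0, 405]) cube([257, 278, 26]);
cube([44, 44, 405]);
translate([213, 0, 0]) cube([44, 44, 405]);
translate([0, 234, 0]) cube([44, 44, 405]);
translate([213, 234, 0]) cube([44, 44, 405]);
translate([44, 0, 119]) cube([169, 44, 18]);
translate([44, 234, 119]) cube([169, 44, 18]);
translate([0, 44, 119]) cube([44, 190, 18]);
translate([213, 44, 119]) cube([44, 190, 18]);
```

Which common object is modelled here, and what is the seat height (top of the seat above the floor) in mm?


A stool. The seat height is 431 mm.

A 257×278×26 slab at z = 405 on four corner posts — a stool. The seat top is 405 + 26 = 431 mm.


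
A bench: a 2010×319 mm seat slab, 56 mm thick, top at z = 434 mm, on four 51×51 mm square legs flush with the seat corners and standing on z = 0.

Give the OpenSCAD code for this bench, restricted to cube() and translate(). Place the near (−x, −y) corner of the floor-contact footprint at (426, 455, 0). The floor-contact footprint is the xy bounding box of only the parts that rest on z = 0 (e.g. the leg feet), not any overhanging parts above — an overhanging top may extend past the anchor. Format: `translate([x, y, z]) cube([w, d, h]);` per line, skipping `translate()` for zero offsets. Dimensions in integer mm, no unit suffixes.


// leg_h = 434 − 56 = 378
translate([426, 455, 378]) cube([2010, 319, 56]);
translate([426, 455, 0]) cube([51, 51, 378]);
translate([426, 723, 0]) cube([51, 51, 378]);
translate([2385, 455, 0]) cube([51, 51, 378]);
translate([2385, 723, 0]) cube([51, 51, 378]);


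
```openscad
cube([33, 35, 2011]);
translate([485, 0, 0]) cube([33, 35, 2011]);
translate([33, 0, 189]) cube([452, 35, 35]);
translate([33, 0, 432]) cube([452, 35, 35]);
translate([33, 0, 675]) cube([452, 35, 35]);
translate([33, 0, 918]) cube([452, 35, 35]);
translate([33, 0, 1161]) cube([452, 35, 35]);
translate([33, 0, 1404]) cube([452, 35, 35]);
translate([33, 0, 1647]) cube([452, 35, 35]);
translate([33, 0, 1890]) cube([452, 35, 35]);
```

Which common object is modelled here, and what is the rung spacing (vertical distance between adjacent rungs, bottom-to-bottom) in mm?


A ladder. The rung spacing is 243 mm.

Two tall 33×35 posts with 8 short bars between them — a ladder. Adjacent rungs sit at z = 189 and z = 432, so the spacing is 432 − 189 = 243 mm.


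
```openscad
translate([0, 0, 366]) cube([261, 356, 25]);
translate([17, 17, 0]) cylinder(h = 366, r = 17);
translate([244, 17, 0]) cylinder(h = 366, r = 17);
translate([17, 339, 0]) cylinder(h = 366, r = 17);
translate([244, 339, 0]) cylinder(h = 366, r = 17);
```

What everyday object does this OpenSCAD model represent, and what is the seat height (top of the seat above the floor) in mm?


A stool. The seat height is 391 mm.

A 261×356×25 slab at z = 366 on four corner cylinders — a stool. The seat top is 366 + 25 = 391 mm.


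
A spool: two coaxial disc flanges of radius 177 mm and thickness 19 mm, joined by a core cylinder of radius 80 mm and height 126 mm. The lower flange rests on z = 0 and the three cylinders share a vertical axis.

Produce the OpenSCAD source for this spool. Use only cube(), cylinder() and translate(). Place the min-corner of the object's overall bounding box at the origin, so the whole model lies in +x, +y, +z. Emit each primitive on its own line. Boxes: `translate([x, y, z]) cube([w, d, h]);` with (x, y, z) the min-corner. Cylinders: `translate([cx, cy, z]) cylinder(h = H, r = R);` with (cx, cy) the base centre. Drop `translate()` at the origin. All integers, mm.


translate([177, 177, 0]) cylinder(h = 19, r = 177);
translate([177, 177, 19]) cylinder(h = 126, r = 80);
translate([177, 177, 145]) cylinder(h = 19, r = 177);


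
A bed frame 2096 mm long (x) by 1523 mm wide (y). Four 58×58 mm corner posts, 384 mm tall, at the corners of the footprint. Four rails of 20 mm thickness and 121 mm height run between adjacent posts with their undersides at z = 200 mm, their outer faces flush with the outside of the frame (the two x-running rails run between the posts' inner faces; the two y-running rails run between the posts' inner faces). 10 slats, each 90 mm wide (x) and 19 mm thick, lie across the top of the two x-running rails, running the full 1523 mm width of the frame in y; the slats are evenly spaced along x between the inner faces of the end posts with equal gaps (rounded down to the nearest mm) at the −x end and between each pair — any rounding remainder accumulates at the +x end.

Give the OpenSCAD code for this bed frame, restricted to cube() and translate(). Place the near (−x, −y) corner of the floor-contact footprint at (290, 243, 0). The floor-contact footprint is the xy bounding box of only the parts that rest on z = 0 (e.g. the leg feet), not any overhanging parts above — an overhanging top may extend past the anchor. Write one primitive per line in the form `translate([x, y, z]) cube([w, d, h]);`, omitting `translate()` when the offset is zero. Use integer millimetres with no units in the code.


translate([290, 243, 0]) cube([58, 58, 384]);
translate([290, 1708, 0]) cube([58, 58, 384]);
translate([2328, 243, 0]) cube([58, 58, 384]);
translate([2328, 1708, 0]) cube([58, 58, 384]);
translate([348, 243, 200]) cube([1980, 20, 121]);
translate([348, 1746, 200]) cube([1980, 20, 121]);
translate([290, 301, 200]) cube([20, 1407, 121]);
translate([2366, 301, 200]) cube([20, 1407, 121]);
translate([446, 243, 321]) cube([90, 1523, 19]);
translate([634, 243, 321]) cube([90, 1523, 19]);
translate([822, 243, 321]) cube([90, 1523, 19]);
translate([1010, 243, 321]) cube([90, 1523, 19]);
translate([1198, 243, 321]) cube([90, 1523, 19]);
translate([1386, 243, 321]) cube([90, 1523, 19]);
translate([1574, 243, 321]) cube([90, 1523, 19]);
translate([1762, 243, 321]) cube([90, 1523, 19]);
translate([1950, 243, 321]) cube([90, 1523, 19]);
translate([2138, 243, 321]) cube([90, 1523, 19]);


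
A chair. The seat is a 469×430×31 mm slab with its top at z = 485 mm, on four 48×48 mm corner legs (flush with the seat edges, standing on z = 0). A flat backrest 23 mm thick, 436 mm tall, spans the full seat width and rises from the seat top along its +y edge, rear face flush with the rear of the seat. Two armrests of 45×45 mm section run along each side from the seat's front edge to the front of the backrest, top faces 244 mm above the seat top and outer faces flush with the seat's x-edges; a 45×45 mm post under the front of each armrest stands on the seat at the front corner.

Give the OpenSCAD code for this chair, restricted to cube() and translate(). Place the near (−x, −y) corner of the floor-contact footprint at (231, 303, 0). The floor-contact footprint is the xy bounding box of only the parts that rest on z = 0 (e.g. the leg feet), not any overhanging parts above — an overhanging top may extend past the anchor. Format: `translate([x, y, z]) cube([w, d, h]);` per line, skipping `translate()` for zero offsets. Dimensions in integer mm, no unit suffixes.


// leg_h = 485 - 31 = 454
// arm post h = 244 - 45 = 199
translate([231, 303, 454]) cube([469, 430, 31]);
translate([231, 303, 0]) cube([48, 48, 454]);
translate([652, 303, 0]) cube([48, 48, 454]);
translate([231, 685, 0]) cube([48, 48, 454]);
translate([652, 685, 0]) cube([48, 48, 454]);
translate([231, 710, 485]) cube([469, 23, 436]);
translate([231, 303, 684]) cube([45, 407, 45]);
translate([655, 303, 684]) cube([45, 407, 45]);
translate([231, 303, 485]) cube([45, 45, 199]);
translate([655, 303, 485]) cube([45, 45, 199]);


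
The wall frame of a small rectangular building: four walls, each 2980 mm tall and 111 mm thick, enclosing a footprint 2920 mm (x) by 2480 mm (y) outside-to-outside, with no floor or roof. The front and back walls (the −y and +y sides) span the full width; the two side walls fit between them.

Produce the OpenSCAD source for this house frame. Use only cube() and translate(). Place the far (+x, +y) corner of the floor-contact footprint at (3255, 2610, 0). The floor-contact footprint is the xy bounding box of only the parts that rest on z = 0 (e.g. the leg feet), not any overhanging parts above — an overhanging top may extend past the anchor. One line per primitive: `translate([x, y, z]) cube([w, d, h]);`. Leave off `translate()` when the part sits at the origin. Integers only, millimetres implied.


translate([335, 130, 0]) cube([2920, 111, 2980]);
translate([335, 2499, 0]) cube([2920, 111, 2980]);
translate([335, 241, 0]) cube([111, 2258, 2980]);
translate([3144, 241, 0]) cube([111, 2258, 2980]);


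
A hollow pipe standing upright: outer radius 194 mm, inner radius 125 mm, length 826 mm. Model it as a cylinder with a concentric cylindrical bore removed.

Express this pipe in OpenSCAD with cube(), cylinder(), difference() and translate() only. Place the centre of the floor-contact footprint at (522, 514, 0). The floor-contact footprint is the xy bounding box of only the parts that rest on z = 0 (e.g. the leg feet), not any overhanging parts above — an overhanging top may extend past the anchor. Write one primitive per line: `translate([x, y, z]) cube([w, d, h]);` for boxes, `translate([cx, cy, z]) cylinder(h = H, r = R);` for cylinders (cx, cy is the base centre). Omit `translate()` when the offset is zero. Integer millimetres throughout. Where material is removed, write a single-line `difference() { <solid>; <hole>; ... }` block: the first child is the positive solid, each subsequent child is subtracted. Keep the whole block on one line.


difference() { translate([522, 514, 0]) cylinder(h = 826, r = 194); translate([522, 514, 0]) cylinder(h = 826, r = 125); }


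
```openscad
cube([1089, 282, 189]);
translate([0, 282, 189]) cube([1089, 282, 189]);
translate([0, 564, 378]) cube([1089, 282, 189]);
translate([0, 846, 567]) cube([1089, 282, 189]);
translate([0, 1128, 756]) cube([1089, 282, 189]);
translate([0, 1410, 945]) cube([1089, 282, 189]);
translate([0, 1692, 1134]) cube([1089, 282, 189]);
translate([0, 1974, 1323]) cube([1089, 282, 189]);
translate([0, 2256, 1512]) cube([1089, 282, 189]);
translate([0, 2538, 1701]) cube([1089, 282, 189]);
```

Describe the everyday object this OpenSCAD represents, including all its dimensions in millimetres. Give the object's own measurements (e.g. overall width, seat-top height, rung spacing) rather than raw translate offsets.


A straight staircase of 10 solid steps. Each step is 1089 mm wide (x), 282 mm deep (y, the going) and 189 mm tall (the rise). The first step rests on the floor; each subsequent step sits one going further in +y and one rise higher in +z, directly behind and above the previous step with no overlap.


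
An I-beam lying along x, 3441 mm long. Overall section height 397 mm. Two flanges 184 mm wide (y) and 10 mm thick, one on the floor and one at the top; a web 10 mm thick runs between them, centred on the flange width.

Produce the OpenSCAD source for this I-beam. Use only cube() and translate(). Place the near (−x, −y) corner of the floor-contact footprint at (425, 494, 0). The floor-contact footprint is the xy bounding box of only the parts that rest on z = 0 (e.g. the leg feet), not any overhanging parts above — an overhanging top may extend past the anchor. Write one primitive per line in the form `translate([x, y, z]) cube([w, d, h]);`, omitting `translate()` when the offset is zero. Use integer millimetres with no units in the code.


translate([425, 494, 0]) cube([3441, 184, 10]);
translate([425, 581, 10]) cube([3441, 10, 377]);
translate([425, 494, 387]) cube([3441, 184, 10]);


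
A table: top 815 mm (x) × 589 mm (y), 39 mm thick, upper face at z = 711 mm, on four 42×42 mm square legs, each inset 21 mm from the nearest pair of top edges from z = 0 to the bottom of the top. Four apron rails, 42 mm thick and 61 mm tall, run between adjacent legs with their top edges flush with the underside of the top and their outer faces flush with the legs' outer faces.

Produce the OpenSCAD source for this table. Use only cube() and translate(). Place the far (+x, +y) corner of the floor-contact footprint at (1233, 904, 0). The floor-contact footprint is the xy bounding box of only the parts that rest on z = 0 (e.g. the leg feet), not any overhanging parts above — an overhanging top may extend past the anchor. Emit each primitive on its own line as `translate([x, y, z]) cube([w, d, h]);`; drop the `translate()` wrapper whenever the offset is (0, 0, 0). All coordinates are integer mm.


translate([439, 336, 672]) cube([815, 589, 39]);
translate([460, 357, 0]) cube([42, 42, 672]);
translate([1191, 357, 0]) cube([42, 42, 672]);
translate([460, 862, 0]) cube([42, 42, 672]);
translate([1191, 862, 0]) cube([42, 42, 672]);
translate([502, 357, 611]) cube([689, 42, 61]);
translate([502, 862, 611]) cube([689, 42, 61]);
translate([460, 399, 611]) cube([42, 463, 61]);
translate([1191, 399, 611]) cube([42, 463, 61]);


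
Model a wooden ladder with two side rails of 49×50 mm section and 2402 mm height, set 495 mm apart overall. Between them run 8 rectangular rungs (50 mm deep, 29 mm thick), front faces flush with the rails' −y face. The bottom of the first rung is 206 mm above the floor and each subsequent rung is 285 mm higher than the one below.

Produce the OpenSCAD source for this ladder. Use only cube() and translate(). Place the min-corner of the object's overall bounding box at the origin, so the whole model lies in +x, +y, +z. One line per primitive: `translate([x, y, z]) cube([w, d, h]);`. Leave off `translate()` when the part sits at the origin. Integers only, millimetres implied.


cube([49, 50, 2402]);
translate([446, 0, 0]) cube([49, 50, 2402]);
translate([49, 0, 206]) cube([397, 50, 29]);
translate([49, 0, 491]) cube([397, 50, 29]);
translate([49, 0, 776]) cube([397, 50, 29]);
translate([49, 0, 1061]) cube([397, 50, 29]);
translate([49, 0, 1346]) cube([397, 50, 29]);
translate([49, 0, 1631]) cube([397, 50, 29]);
translate([49, 0, 1916]) cube([397, 50, 29]);
translate([49, 0, 2201]) cube([397, 50, 29]);


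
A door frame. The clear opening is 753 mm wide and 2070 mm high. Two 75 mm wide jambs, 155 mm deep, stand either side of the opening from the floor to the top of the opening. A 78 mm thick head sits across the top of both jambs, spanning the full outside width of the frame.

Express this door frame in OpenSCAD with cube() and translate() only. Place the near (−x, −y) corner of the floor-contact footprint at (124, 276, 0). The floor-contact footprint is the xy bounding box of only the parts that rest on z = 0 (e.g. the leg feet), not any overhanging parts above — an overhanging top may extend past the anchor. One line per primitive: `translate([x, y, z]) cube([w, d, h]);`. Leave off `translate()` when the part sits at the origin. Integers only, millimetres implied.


translate([124, 276, 0]) cube([75, 155, 2070]);
translate([952, 276, 0]) cube([75, 155, 2070]);
translate([124, 276, 2070]) cube([903, 155, 78]);


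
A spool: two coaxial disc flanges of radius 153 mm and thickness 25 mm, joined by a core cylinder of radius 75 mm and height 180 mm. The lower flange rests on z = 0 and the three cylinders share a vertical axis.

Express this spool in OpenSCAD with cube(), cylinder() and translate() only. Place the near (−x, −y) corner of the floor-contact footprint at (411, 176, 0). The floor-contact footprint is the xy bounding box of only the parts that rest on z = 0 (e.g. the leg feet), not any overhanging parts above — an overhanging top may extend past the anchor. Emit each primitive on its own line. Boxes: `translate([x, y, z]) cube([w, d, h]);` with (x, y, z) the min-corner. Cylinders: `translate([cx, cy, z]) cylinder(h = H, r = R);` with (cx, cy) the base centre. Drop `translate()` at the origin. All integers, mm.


translate([564, 329, 0]) cylinder(h = 25, r = 153);
translate([564, 329, 25]) cylinder(h = 180, r = 75);
translate([564, 329, 205]) cylinder(h = 25, r = 153);


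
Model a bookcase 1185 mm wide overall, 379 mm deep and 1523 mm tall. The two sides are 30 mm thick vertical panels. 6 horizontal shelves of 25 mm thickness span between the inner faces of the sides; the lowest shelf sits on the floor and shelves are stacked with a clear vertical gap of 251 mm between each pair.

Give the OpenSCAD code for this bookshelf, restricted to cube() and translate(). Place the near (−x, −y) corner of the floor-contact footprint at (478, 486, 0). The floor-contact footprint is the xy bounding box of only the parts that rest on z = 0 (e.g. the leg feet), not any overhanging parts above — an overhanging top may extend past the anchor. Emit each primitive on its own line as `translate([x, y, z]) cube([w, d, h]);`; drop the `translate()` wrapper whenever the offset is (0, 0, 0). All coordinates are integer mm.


translate([478, 486, 0]) cube([30, 379, 1523]);
translate([1633, 486, 0]) cube([30, 379, 1523]);
translate([508, 486, 0]) cube([1125, 379, 25]);
translate([508, 486, 276]) cube([1125, 379, 25]);
translate([508, 486, 552]) cube([1125, 379, 25]);
translate([508, 486, 828]) cube([1125, 379, 25]);
translate([508, 486, 1104]) cube([1125, 379, 25]);
translate([508, 486, 1380]) cube([1125, 379, 25]);


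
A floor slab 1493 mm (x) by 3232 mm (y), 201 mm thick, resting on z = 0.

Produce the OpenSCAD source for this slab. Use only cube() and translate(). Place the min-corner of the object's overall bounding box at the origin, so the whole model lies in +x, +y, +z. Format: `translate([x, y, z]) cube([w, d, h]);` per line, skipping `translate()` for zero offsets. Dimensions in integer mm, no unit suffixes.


cube([1493, 3232, 201]);


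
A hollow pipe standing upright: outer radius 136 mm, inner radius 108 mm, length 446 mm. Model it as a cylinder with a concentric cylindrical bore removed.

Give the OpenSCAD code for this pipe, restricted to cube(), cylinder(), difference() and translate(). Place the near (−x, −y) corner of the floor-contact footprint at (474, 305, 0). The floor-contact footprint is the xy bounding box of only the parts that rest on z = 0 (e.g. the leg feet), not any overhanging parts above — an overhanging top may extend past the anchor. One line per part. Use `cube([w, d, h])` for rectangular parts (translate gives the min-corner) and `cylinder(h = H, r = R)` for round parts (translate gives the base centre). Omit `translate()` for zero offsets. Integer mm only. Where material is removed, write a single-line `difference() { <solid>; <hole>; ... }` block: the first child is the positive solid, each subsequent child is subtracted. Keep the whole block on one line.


difference() { translate([610, 441, 0]) cylinder(h = 446, r = 136); translate([610, 441, 0]) cylinder(h = 446, r = 108); }


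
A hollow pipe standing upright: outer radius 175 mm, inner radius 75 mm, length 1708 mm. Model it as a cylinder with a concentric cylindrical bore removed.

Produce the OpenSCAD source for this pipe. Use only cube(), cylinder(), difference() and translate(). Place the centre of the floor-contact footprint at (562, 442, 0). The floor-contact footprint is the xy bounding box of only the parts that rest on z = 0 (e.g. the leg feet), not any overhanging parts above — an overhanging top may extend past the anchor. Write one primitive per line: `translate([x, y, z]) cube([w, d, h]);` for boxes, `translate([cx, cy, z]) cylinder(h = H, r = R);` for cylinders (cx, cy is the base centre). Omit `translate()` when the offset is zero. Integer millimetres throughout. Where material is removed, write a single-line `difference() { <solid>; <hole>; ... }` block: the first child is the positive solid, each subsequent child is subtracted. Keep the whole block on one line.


difference() { translate([562, 442, 0]) cylinder(h = 1708, r = 175); translate([562, 442, 0]) cylinder(h = 1708, r = 75); }


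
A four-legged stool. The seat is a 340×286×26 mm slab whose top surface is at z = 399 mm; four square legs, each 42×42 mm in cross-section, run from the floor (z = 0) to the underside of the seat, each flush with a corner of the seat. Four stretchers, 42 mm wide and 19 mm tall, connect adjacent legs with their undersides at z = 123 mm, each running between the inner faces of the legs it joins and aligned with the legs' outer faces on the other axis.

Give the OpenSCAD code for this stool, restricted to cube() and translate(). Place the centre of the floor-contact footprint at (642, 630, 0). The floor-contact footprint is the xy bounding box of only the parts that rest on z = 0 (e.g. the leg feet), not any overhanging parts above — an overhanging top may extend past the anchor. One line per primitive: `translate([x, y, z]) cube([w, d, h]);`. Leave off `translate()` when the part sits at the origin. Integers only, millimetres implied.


translate([472, 487, 373]) cube([340, 286, 26]);
translate([472, 487, 0]) cube([42, 42, 373]);
translate([770, 487, 0]) cube([42, 42, 373]);
translate([472, 731, 0]) cube([42, 42, 373]);
translate([770, 731, 0]) cube([42, 42, 373]);
translate([514, 487, 123]) cube([256, 42, 19]);
translate([514, 731, 123]) cube([256, 42, 19]);
translate([472, 529, 123]) cube([42, 202, 19]);
translate([770, 529, 123]) cube([42, 202, 19]);


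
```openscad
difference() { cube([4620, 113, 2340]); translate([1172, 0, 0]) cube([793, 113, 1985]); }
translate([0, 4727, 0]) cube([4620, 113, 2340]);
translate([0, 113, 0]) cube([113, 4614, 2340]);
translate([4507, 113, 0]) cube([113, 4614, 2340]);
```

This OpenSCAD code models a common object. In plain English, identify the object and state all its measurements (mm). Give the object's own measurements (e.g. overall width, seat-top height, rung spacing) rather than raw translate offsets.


A single room: four walls, each 2340 mm tall and 113 mm thick, enclosing an outside footprint 4620×4840 mm (x × y), no floor or roof. The front and back walls (−y and +y sides) run the full x-width; the side walls fit between their inner faces. A door opening 793 mm wide and 1985 mm tall is cut through the front wall from the floor up, its −x edge 1172 mm from the wall's −x end.


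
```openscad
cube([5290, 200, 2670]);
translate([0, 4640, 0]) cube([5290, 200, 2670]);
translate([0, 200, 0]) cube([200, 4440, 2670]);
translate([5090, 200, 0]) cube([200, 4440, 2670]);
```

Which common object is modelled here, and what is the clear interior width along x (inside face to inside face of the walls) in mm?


A house (or room) frame. The interior width is 4890 mm.

Four 2670 mm walls enclosing a rectangle with no floor or roof — a room or house frame. Outside width is 5290 mm and wall thickness is 200 mm, so the interior width is 5290 − 2 × 200 = 4890 mm.


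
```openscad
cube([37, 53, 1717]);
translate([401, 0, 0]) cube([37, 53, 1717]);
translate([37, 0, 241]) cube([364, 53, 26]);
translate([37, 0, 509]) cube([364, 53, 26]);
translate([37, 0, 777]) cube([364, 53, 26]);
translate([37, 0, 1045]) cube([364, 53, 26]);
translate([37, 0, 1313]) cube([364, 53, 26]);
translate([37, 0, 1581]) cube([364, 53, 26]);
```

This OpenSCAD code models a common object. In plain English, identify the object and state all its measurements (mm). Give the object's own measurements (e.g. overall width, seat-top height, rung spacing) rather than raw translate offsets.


A straight ladder. Two 37×53 mm vertical rails, 1717 mm tall, stand 438 mm apart (outside-to-outside) with their front faces coplanar on the −y side. 6 rungs, each 53 mm deep and 26 mm tall, span between the inner faces of the rails, front faces flush with the rails. The lowest rung's underside is at z = 241 mm and rungs are spaced 268 mm apart (underside to underside).


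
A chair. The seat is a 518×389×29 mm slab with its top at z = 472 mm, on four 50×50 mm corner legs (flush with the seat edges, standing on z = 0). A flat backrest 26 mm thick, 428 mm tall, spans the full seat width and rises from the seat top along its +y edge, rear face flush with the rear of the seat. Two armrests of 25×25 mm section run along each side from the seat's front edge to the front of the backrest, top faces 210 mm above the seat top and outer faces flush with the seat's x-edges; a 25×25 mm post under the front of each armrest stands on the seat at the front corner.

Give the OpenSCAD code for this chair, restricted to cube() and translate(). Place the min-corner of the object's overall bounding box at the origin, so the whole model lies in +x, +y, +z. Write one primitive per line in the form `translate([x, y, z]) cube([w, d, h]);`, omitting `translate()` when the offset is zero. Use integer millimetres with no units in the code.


translate([0, 0, 443]) cube([518, 389, 29]);
cube([50, 50, 443]);
translate([468, 0, 0]) cube([50, 50, 443]);
translate([0, 339, 0]) cube([50, 50, 443]);
translate([468, 339, 0]) cube([50, 50, 443]);
translate([0, 363, 472]) cube([518, 26, 428]);
translate([0, 0, 657]) cube([25, 363, 25]);
translate([493, 0, 657]) cube([25, 363, 25]);
translate([0, 0, 472]) cube([25, 25, 185]);
translate([493, 0, 472]) cube([25, 25, 185]);


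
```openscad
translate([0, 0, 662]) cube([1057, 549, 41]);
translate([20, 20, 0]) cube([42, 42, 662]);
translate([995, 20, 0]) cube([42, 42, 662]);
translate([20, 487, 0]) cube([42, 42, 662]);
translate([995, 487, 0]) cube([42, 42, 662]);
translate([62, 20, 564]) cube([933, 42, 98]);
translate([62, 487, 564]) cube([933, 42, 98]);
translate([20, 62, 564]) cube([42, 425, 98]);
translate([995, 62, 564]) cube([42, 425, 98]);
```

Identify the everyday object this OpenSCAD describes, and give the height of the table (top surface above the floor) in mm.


A table. The table height is 703 mm.

A 1057×549×41 slab sits at z = 662 on four 42 mm square posts — a table. The top surface is at 662 + 41 = 703 mm.


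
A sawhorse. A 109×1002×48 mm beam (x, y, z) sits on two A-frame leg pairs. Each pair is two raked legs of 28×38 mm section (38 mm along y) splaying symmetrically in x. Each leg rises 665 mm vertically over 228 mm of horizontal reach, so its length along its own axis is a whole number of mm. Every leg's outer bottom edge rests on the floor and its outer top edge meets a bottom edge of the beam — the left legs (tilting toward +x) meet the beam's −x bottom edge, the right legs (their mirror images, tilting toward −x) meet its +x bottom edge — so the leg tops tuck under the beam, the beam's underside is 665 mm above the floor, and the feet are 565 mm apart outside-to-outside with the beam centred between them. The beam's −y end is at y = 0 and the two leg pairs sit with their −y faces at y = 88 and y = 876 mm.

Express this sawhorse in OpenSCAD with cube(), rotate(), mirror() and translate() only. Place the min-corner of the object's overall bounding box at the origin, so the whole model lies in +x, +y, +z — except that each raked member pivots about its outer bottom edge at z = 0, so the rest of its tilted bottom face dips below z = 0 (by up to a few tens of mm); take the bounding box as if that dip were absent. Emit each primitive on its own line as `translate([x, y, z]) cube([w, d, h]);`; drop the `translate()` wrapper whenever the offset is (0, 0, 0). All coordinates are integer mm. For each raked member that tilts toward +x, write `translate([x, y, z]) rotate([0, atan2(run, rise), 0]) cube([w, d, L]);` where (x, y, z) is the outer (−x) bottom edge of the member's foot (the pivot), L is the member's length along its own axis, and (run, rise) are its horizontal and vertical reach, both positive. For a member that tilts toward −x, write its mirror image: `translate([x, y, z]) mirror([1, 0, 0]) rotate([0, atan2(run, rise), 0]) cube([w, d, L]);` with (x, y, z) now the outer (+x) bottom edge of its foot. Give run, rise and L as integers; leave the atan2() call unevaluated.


translate([228, 0, 665]) cube([109, 1002, 48]);
translate([0, 88, 0]) rotate([0, atan2(228, 665), 0]) cube([28, 38, 703]);
translate([565, 88, 0]) mirror([1, 0, 0]) rotate([0, atan2(228, 665), 0]) cube([28, 38, 703]);
translate([0, 876, 0]) rotate([0, atan2(228, 665), 0]) cube([28, 38, 703]);
translate([565, 876, 0]) mirror([1, 0, 0]) rotate([0, atan2(228, 665), 0]) cube([28, 38, 703]);


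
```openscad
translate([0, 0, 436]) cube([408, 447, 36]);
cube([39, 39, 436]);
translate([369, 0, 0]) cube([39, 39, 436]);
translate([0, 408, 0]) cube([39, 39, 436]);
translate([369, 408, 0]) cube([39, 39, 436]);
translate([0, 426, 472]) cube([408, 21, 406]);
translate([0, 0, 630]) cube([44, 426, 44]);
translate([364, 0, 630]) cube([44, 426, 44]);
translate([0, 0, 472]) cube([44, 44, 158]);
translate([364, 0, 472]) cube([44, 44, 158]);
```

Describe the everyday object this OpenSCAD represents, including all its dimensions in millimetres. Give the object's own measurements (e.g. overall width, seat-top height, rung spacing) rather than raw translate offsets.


A chair. The seat is a 408×447×36 mm slab with its top at z = 472 mm, on four 39×39 mm corner legs (flush with the seat edges, standing on z = 0). A flat backrest 21 mm thick, 406 mm tall, spans the full seat width and rises from the seat top along its +y edge, rear face flush with the rear of the seat. Two armrests of 44×44 mm section run along each side from the seat's front edge to the front of the backrest, top faces 202 mm above the seat top and outer faces flush with the seat's x-edges; a 44×44 mm post under the front of each armrest stands on the seat at the front corner.


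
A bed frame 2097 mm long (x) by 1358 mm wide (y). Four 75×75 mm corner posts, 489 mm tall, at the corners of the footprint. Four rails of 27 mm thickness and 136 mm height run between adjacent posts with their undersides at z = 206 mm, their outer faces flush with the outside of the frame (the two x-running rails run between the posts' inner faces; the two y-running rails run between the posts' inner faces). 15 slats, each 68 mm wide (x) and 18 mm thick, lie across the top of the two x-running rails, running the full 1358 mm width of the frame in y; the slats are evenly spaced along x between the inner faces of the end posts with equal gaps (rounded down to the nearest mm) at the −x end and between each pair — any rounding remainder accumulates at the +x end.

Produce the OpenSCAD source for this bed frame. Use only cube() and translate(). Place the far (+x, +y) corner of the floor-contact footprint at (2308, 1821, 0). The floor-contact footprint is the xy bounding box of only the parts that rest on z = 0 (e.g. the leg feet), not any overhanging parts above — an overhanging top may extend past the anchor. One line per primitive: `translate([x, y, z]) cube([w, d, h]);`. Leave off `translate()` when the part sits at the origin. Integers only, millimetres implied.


translate([211, 463, 0]) cube([75, 75, 489]);
translate([211, 1746, 0]) cube([75, 75, 489]);
translate([2233, 463, 0]) cube([75, 75, 489]);
translate([2233, 1746, 0]) cube([75, 75, 489]);
translate([286, 463, 206]) cube([1947, 27, 136]);
translate([286, 1794, 206]) cube([1947, 27, 136]);
translate([211, 538, 206]) cube([27, 1208, 136]);
translate([2281, 538, 206]) cube([27, 1208, 136]);
translate([343, 463, 342]) cube([68, 1358, 18]);
translate([468, 463, 342]) cube([68, 1358, 18]);
translate([593, 463, 342]) cube([68, 1358, 18]);
translate([718, 463, 342]) cube([68, 1358, 18]);
translate([843, 463, 342]) cube([68, 1358, 18]);
translate([968, 463, 342]) cube([68, 1358, 18]);
translate([1093, 463, 342]) cube([68, 1358, 18]);
translate([1218, 463, 342]) cube([68, 1358, 18]);
translate([1343, 463, 342]) cube([68, 1358, 18]);
translate([1468, 463, 342]) cube([68, 1358, 18]);
translate([1593, 463, 342]) cube([68, 1358, 18]);
translate([1718, 463, 342]) cube([68, 1358, 18]);
translate([1843, 463, 342]) cube([68, 1358, 18]);
translate([1968, 463, 342]) cube([68, 1358, 18]);
translate([2093, 463, 342]) cube([68, 1358, 18]);


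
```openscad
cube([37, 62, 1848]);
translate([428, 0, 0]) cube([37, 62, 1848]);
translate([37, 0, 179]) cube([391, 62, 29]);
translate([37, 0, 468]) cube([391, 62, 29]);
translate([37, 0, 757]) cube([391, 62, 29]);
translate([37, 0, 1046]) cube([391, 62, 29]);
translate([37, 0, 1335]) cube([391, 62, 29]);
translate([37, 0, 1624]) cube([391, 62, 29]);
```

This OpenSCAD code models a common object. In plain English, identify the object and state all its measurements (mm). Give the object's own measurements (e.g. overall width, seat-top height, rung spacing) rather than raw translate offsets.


A straight ladder. Two 37×62 mm vertical rails, 1848 mm tall, stand 465 mm apart (outside-to-outside) with their front faces coplanar on the −y side. 6 rungs, each 62 mm deep and 29 mm tall, span between the inner faces of the rails, front faces flush with the rails. The lowest rung's underside is at z = 179 mm and rungs are spaced 289 mm apart (underside to underside).


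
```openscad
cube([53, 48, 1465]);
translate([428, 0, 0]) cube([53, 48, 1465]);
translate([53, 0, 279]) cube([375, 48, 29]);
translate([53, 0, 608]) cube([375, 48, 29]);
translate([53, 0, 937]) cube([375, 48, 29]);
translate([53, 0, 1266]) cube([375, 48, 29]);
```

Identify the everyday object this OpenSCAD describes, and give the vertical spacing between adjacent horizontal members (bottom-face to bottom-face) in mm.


A ladder. The rung spacing is 329 mm.

Two tall 53×48 posts with 4 short bars between them — a ladder. Adjacent rungs sit at z = 279 and z = 608, so the spacing is 608 − 279 = 329 mm.


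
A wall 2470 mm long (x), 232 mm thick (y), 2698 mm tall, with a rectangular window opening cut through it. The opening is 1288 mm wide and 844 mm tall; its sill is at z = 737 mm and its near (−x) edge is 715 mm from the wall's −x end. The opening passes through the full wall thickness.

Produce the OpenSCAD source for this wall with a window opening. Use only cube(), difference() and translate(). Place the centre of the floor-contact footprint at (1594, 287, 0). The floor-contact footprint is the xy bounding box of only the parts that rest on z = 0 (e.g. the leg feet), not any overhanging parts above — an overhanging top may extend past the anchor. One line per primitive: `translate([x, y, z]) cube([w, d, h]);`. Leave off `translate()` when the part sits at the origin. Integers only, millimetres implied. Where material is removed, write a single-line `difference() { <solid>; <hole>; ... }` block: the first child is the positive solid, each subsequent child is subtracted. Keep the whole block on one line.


difference() { translate([359, 171, 0]) cube([2470, 232, 2698]); translate([1074, 171, 737]) cube([1288, 232, 844]); }


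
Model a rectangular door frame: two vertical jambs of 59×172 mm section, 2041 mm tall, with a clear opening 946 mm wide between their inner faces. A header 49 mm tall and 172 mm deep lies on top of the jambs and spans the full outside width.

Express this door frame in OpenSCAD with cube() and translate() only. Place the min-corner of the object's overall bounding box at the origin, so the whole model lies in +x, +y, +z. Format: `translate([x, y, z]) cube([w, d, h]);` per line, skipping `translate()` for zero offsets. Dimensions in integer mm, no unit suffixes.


cube([59, 172, 2041]);
translate([1005, 0, 0]) cube([59, 172, 2041]);
translate([0, 0, 2041]) cube([1064, 172, 49]);


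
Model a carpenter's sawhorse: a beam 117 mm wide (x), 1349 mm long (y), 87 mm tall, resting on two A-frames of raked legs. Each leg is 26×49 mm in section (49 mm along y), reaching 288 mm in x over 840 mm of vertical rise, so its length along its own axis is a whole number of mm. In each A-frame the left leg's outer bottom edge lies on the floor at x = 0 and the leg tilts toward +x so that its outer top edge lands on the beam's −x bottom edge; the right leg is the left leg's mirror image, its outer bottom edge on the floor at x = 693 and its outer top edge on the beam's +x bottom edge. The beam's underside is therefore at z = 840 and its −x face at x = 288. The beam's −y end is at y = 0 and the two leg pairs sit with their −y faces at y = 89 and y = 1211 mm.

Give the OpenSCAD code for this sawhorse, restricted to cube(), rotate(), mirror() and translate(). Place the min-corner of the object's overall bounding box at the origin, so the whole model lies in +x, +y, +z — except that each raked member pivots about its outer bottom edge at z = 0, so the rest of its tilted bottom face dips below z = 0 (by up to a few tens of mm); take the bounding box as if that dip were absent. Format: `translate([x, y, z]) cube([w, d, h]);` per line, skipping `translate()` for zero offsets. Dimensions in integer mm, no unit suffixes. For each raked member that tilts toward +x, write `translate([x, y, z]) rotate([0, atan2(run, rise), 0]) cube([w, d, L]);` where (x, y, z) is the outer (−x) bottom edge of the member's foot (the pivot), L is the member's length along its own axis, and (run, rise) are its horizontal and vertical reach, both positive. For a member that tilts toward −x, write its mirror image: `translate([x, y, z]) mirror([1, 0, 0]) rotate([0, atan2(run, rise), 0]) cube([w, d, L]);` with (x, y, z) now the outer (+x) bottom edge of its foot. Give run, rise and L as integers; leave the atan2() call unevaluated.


translate([288, 0, 840]) cube([117, 1349, 87]);
translate([0, 89, 0]) rotate([0, atan2(288, 840), 0]) cube([26, 49, 888]);
translate([693, 89, 0]) mirror([1, 0, 0]) rotate([0, atan2(288, 840), 0]) cube([26, 49, 888]);
translate([0, 1211, 0]) rotate([0, atan2(288, 840), 0]) cube([26, 49, 888]);
translate([693, 1211, 0]) mirror([1, 0, 0]) rotate([0, atan2(288, 840), 0]) cube([26, 49, 888]);


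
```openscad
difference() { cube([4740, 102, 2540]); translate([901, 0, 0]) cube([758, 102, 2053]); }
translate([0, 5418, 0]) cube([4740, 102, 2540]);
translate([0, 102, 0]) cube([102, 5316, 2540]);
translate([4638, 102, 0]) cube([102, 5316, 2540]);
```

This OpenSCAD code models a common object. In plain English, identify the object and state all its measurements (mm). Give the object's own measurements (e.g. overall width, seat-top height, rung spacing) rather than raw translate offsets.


A single room: four walls, each 2540 mm tall and 102 mm thick, enclosing an outside footprint 4740×5520 mm (x × y), no floor or roof. The front and back walls (−y and +y sides) run the full x-width; the side walls fit between their inner faces. A door opening 758 mm wide and 2053 mm tall is cut through the front wall from the floor up, its −x edge 901 mm from the wall's −x end.


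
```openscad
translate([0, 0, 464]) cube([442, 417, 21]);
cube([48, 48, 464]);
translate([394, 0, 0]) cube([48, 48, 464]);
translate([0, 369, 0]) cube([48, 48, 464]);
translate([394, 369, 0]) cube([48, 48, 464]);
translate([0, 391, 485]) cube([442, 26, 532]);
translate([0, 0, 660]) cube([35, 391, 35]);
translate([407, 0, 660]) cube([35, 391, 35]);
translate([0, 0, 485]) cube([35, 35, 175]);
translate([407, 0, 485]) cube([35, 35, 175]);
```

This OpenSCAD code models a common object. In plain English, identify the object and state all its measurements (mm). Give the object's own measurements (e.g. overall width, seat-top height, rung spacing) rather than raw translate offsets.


A chair. The seat is a 442×417×21 mm slab with its top at z = 485 mm, on four 48×48 mm corner legs (flush with the seat edges, standing on z = 0). A flat backrest 26 mm thick, 532 mm tall, spans the full seat width and rises from the seat top along its +y edge, rear face flush with the rear of the seat. Two armrests of 35×35 mm section run along each side from the seat's front edge to the front of the backrest, top faces 210 mm above the seat top and outer faces flush with the seat's x-edges; a 35×35 mm post under the front of each armrest stands on the seat at the front corner.


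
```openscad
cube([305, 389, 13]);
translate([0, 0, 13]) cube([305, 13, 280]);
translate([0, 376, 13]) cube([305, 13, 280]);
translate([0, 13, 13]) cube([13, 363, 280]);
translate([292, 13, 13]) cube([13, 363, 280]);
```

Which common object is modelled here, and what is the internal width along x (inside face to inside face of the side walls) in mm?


An open box. The internal width is 279 mm.

A 305×389 base slab with four walls standing on it — an open box. The base is 305 mm wide and the walls are 13 mm thick, so the internal width is 305 − 2 × 13 = 279 mm.


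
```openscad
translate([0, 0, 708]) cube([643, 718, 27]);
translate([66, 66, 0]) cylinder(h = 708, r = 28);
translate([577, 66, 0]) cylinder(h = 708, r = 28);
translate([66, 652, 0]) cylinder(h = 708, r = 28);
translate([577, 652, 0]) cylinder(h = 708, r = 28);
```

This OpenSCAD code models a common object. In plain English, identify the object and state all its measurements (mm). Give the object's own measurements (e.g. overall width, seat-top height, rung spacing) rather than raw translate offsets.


A rectangular dining table. The top is 643×718×27 mm with its upper surface at z = 735 mm. It stands on four round legs of 56 mm diameter, each leg's bounding box inset 38 mm from the nearest pair of top edges, running from the floor to the underside of the top.
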